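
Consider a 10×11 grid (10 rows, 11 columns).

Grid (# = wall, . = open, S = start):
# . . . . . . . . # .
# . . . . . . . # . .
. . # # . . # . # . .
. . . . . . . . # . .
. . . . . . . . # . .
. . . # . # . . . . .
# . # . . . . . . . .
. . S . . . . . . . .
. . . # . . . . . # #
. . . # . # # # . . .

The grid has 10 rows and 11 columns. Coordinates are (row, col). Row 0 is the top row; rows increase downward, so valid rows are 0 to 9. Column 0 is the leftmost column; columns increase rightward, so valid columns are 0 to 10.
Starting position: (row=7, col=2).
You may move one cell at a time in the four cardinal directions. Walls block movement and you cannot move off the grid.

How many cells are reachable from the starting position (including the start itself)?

BFS flood-fill from (row=7, col=2):
  Distance 0: (row=7, col=2)
  Distance 1: (row=7, col=1), (row=7, col=3), (row=8, col=2)
  Distance 2: (row=6, col=1), (row=6, col=3), (row=7, col=0), (row=7, col=4), (row=8, col=1), (row=9, col=2)
  Distance 3: (row=5, col=1), (row=6, col=4), (row=7, col=5), (row=8, col=0), (row=8, col=4), (row=9, col=1)
  Distance 4: (row=4, col=1), (row=5, col=0), (row=5, col=2), (row=5, col=4), (row=6, col=5), (row=7, col=6), (row=8, col=5), (row=9, col=0), (row=9, col=4)
  Distance 5: (row=3, col=1), (row=4, col=0), (row=4, col=2), (row=4, col=4), (row=6, col=6), (row=7, col=7), (row=8, col=6)
  Distance 6: (row=2, col=1), (row=3, col=0), (row=3, col=2), (row=3, col=4), (row=4, col=3), (row=4, col=5), (row=5, col=6), (row=6, col=7), (row=7, col=8), (row=8, col=7)
  Distance 7: (row=1, col=1), (row=2, col=0), (row=2, col=4), (row=3, col=3), (row=3, col=5), (row=4, col=6), (row=5, col=7), (row=6, col=8), (row=7, col=9), (row=8, col=8)
  Distance 8: (row=0, col=1), (row=1, col=2), (row=1, col=4), (row=2, col=5), (row=3, col=6), (row=4, col=7), (row=5, col=8), (row=6, col=9), (row=7, col=10), (row=9, col=8)
  Distance 9: (row=0, col=2), (row=0, col=4), (row=1, col=3), (row=1, col=5), (row=3, col=7), (row=5, col=9), (row=6, col=10), (row=9, col=9)
  Distance 10: (row=0, col=3), (row=0, col=5), (row=1, col=6), (row=2, col=7), (row=4, col=9), (row=5, col=10), (row=9, col=10)
  Distance 11: (row=0, col=6), (row=1, col=7), (row=3, col=9), (row=4, col=10)
  Distance 12: (row=0, col=7), (row=2, col=9), (row=3, col=10)
  Distance 13: (row=0, col=8), (row=1, col=9), (row=2, col=10)
  Distance 14: (row=1, col=10)
  Distance 15: (row=0, col=10)
Total reachable: 89 (grid has 89 open cells total)

Answer: Reachable cells: 89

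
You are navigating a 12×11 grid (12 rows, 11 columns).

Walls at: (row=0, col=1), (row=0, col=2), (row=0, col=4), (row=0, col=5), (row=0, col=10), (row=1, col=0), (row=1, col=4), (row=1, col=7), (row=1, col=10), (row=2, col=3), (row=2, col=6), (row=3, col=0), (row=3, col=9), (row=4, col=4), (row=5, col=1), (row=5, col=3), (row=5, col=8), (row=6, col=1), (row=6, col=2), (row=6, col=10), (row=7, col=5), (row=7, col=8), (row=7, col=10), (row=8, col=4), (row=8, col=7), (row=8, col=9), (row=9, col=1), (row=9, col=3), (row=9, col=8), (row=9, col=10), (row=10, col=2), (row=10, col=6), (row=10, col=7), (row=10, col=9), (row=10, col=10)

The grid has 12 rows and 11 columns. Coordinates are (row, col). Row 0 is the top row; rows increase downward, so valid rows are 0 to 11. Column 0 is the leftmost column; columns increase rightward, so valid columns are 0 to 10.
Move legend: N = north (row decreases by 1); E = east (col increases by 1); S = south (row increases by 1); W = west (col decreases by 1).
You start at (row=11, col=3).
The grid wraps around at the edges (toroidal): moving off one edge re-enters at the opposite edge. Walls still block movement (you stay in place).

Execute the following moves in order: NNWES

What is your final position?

Start: (row=11, col=3)
  N (north): (row=11, col=3) -> (row=10, col=3)
  N (north): blocked, stay at (row=10, col=3)
  W (west): blocked, stay at (row=10, col=3)
  E (east): (row=10, col=3) -> (row=10, col=4)
  S (south): (row=10, col=4) -> (row=11, col=4)
Final: (row=11, col=4)

Answer: Final position: (row=11, col=4)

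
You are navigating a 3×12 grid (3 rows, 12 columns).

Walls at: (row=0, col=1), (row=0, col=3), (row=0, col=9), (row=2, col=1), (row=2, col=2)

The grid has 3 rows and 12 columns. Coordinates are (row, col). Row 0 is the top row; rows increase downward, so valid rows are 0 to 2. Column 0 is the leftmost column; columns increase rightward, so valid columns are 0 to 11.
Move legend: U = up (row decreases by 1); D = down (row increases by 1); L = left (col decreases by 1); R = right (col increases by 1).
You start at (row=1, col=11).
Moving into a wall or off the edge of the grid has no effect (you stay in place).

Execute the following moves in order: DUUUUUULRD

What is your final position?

Start: (row=1, col=11)
  D (down): (row=1, col=11) -> (row=2, col=11)
  U (up): (row=2, col=11) -> (row=1, col=11)
  U (up): (row=1, col=11) -> (row=0, col=11)
  [×4]U (up): blocked, stay at (row=0, col=11)
  L (left): (row=0, col=11) -> (row=0, col=10)
  R (right): (row=0, col=10) -> (row=0, col=11)
  D (down): (row=0, col=11) -> (row=1, col=11)
Final: (row=1, col=11)

Answer: Final position: (row=1, col=11)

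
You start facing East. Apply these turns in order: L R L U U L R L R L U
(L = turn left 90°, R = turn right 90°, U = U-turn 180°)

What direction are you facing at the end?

Start: East
  L (left (90° counter-clockwise)) -> North
  R (right (90° clockwise)) -> East
  L (left (90° counter-clockwise)) -> North
  U (U-turn (180°)) -> South
  U (U-turn (180°)) -> North
  L (left (90° counter-clockwise)) -> West
  R (right (90° clockwise)) -> North
  L (left (90° counter-clockwise)) -> West
  R (right (90° clockwise)) -> North
  L (left (90° counter-clockwise)) -> West
  U (U-turn (180°)) -> East
Final: East

Answer: Final heading: East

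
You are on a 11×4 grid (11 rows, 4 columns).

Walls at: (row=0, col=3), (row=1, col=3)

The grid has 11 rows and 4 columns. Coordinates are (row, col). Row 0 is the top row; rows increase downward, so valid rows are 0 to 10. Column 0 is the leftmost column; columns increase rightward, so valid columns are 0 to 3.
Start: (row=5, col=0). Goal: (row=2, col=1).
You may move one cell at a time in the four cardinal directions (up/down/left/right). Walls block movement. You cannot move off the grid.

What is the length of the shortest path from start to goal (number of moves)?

BFS from (row=5, col=0) until reaching (row=2, col=1):
  Distance 0: (row=5, col=0)
  Distance 1: (row=4, col=0), (row=5, col=1), (row=6, col=0)
  Distance 2: (row=3, col=0), (row=4, col=1), (row=5, col=2), (row=6, col=1), (row=7, col=0)
  Distance 3: (row=2, col=0), (row=3, col=1), (row=4, col=2), (row=5, col=3), (row=6, col=2), (row=7, col=1), (row=8, col=0)
  Distance 4: (row=1, col=0), (row=2, col=1), (row=3, col=2), (row=4, col=3), (row=6, col=3), (row=7, col=2), (row=8, col=1), (row=9, col=0)  <- goal reached here
One shortest path (4 moves): (row=5, col=0) -> (row=5, col=1) -> (row=4, col=1) -> (row=3, col=1) -> (row=2, col=1)

Answer: Shortest path length: 4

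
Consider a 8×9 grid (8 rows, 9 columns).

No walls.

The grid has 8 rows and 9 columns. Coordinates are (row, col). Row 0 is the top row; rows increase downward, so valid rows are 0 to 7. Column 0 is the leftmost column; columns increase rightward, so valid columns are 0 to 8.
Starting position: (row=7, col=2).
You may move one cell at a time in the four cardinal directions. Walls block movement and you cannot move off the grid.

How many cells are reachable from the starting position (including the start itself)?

BFS flood-fill from (row=7, col=2):
  Distance 0: (row=7, col=2)
  Distance 1: (row=6, col=2), (row=7, col=1), (row=7, col=3)
  Distance 2: (row=5, col=2), (row=6, col=1), (row=6, col=3), (row=7, col=0), (row=7, col=4)
  Distance 3: (row=4, col=2), (row=5, col=1), (row=5, col=3), (row=6, col=0), (row=6, col=4), (row=7, col=5)
  Distance 4: (row=3, col=2), (row=4, col=1), (row=4, col=3), (row=5, col=0), (row=5, col=4), (row=6, col=5), (row=7, col=6)
  Distance 5: (row=2, col=2), (row=3, col=1), (row=3, col=3), (row=4, col=0), (row=4, col=4), (row=5, col=5), (row=6, col=6), (row=7, col=7)
  Distance 6: (row=1, col=2), (row=2, col=1), (row=2, col=3), (row=3, col=0), (row=3, col=4), (row=4, col=5), (row=5, col=6), (row=6, col=7), (row=7, col=8)
  Distance 7: (row=0, col=2), (row=1, col=1), (row=1, col=3), (row=2, col=0), (row=2, col=4), (row=3, col=5), (row=4, col=6), (row=5, col=7), (row=6, col=8)
  Distance 8: (row=0, col=1), (row=0, col=3), (row=1, col=0), (row=1, col=4), (row=2, col=5), (row=3, col=6), (row=4, col=7), (row=5, col=8)
  Distance 9: (row=0, col=0), (row=0, col=4), (row=1, col=5), (row=2, col=6), (row=3, col=7), (row=4, col=8)
  Distance 10: (row=0, col=5), (row=1, col=6), (row=2, col=7), (row=3, col=8)
  Distance 11: (row=0, col=6), (row=1, col=7), (row=2, col=8)
  Distance 12: (row=0, col=7), (row=1, col=8)
  Distance 13: (row=0, col=8)
Total reachable: 72 (grid has 72 open cells total)

Answer: Reachable cells: 72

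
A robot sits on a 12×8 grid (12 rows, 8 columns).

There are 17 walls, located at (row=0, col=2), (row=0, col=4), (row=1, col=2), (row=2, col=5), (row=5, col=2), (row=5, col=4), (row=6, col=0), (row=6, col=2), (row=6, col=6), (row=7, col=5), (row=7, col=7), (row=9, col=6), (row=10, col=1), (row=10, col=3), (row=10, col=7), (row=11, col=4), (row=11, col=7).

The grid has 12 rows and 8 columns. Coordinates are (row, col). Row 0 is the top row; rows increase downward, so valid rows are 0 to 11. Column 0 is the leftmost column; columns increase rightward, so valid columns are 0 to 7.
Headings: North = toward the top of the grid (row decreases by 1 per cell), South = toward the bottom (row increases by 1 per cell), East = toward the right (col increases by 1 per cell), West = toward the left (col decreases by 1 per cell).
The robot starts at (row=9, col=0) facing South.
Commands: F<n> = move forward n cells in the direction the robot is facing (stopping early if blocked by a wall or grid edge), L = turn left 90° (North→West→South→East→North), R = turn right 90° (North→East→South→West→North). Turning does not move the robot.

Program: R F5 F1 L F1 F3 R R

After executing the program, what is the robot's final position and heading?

Start: (row=9, col=0), facing South
  R: turn right, now facing West
  F5: move forward 0/5 (blocked), now at (row=9, col=0)
  F1: move forward 0/1 (blocked), now at (row=9, col=0)
  L: turn left, now facing South
  F1: move forward 1, now at (row=10, col=0)
  F3: move forward 1/3 (blocked), now at (row=11, col=0)
  R: turn right, now facing West
  R: turn right, now facing North
Final: (row=11, col=0), facing North

Answer: Final position: (row=11, col=0), facing North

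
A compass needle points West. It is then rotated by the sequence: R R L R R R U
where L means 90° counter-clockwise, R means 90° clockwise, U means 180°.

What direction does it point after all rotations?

Answer: Final heading: East

Derivation:
Start: West
  R (right (90° clockwise)) -> North
  R (right (90° clockwise)) -> East
  L (left (90° counter-clockwise)) -> North
  R (right (90° clockwise)) -> East
  R (right (90° clockwise)) -> South
  R (right (90° clockwise)) -> West
  U (U-turn (180°)) -> East
Final: East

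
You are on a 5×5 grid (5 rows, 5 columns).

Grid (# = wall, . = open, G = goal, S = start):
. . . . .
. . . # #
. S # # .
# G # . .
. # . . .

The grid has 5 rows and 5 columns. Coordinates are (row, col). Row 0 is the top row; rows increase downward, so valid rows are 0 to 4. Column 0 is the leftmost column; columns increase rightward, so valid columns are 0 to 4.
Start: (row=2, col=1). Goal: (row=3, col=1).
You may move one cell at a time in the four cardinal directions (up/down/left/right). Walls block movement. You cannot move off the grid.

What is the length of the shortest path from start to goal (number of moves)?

Answer: Shortest path length: 1

Derivation:
BFS from (row=2, col=1) until reaching (row=3, col=1):
  Distance 0: (row=2, col=1)
  Distance 1: (row=1, col=1), (row=2, col=0), (row=3, col=1)  <- goal reached here
One shortest path (1 moves): (row=2, col=1) -> (row=3, col=1)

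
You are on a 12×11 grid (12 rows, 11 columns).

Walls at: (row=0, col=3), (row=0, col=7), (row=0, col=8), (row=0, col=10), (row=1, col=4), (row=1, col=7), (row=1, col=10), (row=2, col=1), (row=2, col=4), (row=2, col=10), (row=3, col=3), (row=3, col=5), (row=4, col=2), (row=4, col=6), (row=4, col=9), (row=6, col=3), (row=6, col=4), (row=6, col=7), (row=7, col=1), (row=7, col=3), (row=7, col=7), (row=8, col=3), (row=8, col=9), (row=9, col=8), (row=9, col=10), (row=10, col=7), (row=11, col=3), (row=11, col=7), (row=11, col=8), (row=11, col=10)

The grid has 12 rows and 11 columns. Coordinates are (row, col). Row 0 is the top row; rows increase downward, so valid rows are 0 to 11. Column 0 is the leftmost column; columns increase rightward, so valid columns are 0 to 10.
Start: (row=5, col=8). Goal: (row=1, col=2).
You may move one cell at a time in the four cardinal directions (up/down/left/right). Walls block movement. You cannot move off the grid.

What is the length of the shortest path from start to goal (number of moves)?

Answer: Shortest path length: 12

Derivation:
BFS from (row=5, col=8) until reaching (row=1, col=2):
  Distance 0: (row=5, col=8)
  Distance 1: (row=4, col=8), (row=5, col=7), (row=5, col=9), (row=6, col=8)
  Distance 2: (row=3, col=8), (row=4, col=7), (row=5, col=6), (row=5, col=10), (row=6, col=9), (row=7, col=8)
  Distance 3: (row=2, col=8), (row=3, col=7), (row=3, col=9), (row=4, col=10), (row=5, col=5), (row=6, col=6), (row=6, col=10), (row=7, col=9), (row=8, col=8)
  Distance 4: (row=1, col=8), (row=2, col=7), (row=2, col=9), (row=3, col=6), (row=3, col=10), (row=4, col=5), (row=5, col=4), (row=6, col=5), (row=7, col=6), (row=7, col=10), (row=8, col=7)
  Distance 5: (row=1, col=9), (row=2, col=6), (row=4, col=4), (row=5, col=3), (row=7, col=5), (row=8, col=6), (row=8, col=10), (row=9, col=7)
  Distance 6: (row=0, col=9), (row=1, col=6), (row=2, col=5), (row=3, col=4), (row=4, col=3), (row=5, col=2), (row=7, col=4), (row=8, col=5), (row=9, col=6)
  Distance 7: (row=0, col=6), (row=1, col=5), (row=5, col=1), (row=6, col=2), (row=8, col=4), (row=9, col=5), (row=10, col=6)
  Distance 8: (row=0, col=5), (row=4, col=1), (row=5, col=0), (row=6, col=1), (row=7, col=2), (row=9, col=4), (row=10, col=5), (row=11, col=6)
  Distance 9: (row=0, col=4), (row=3, col=1), (row=4, col=0), (row=6, col=0), (row=8, col=2), (row=9, col=3), (row=10, col=4), (row=11, col=5)
  Distance 10: (row=3, col=0), (row=3, col=2), (row=7, col=0), (row=8, col=1), (row=9, col=2), (row=10, col=3), (row=11, col=4)
  Distance 11: (row=2, col=0), (row=2, col=2), (row=8, col=0), (row=9, col=1), (row=10, col=2)
  Distance 12: (row=1, col=0), (row=1, col=2), (row=2, col=3), (row=9, col=0), (row=10, col=1), (row=11, col=2)  <- goal reached here
One shortest path (12 moves): (row=5, col=8) -> (row=5, col=7) -> (row=5, col=6) -> (row=5, col=5) -> (row=5, col=4) -> (row=5, col=3) -> (row=5, col=2) -> (row=5, col=1) -> (row=4, col=1) -> (row=3, col=1) -> (row=3, col=2) -> (row=2, col=2) -> (row=1, col=2)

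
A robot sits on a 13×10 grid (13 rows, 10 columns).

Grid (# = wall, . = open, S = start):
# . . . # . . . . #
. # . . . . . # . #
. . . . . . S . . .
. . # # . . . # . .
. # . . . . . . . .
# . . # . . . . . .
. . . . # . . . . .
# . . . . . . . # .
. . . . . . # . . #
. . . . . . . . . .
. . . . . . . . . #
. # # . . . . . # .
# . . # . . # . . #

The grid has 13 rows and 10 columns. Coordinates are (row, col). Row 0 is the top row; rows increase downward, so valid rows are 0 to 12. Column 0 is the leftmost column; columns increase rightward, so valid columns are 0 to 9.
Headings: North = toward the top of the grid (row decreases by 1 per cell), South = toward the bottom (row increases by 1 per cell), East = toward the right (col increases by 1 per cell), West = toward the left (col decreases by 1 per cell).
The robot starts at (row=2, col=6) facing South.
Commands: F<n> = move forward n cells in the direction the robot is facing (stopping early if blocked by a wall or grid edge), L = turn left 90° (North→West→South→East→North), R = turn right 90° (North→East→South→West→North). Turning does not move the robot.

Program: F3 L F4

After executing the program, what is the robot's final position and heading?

Start: (row=2, col=6), facing South
  F3: move forward 3, now at (row=5, col=6)
  L: turn left, now facing East
  F4: move forward 3/4 (blocked), now at (row=5, col=9)
Final: (row=5, col=9), facing East

Answer: Final position: (row=5, col=9), facing East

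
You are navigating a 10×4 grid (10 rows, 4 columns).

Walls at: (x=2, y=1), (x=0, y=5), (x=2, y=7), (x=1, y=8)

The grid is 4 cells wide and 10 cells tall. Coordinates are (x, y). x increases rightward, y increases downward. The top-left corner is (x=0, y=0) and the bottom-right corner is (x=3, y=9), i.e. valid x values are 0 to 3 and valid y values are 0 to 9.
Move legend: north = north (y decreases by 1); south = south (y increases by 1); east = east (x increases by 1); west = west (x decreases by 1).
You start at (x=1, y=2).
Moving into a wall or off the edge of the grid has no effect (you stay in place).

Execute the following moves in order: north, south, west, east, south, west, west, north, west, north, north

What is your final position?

Start: (x=1, y=2)
  north (north): (x=1, y=2) -> (x=1, y=1)
  south (south): (x=1, y=1) -> (x=1, y=2)
  west (west): (x=1, y=2) -> (x=0, y=2)
  east (east): (x=0, y=2) -> (x=1, y=2)
  south (south): (x=1, y=2) -> (x=1, y=3)
  west (west): (x=1, y=3) -> (x=0, y=3)
  west (west): blocked, stay at (x=0, y=3)
  north (north): (x=0, y=3) -> (x=0, y=2)
  west (west): blocked, stay at (x=0, y=2)
  north (north): (x=0, y=2) -> (x=0, y=1)
  north (north): (x=0, y=1) -> (x=0, y=0)
Final: (x=0, y=0)

Answer: Final position: (x=0, y=0)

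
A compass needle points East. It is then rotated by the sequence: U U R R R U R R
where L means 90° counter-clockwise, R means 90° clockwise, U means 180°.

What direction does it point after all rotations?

Answer: Final heading: North

Derivation:
Start: East
  U (U-turn (180°)) -> West
  U (U-turn (180°)) -> East
  R (right (90° clockwise)) -> South
  R (right (90° clockwise)) -> West
  R (right (90° clockwise)) -> North
  U (U-turn (180°)) -> South
  R (right (90° clockwise)) -> West
  R (right (90° clockwise)) -> North
Final: North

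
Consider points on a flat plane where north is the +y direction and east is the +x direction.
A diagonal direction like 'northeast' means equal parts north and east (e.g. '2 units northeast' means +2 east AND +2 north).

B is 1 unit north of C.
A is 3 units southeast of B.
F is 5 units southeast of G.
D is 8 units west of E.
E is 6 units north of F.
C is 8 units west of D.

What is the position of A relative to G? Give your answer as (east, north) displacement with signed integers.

Answer: A is at (east=-8, north=-1) relative to G.

Derivation:
Place G at the origin (east=0, north=0).
  F is 5 units southeast of G: delta (east=+5, north=-5); F at (east=5, north=-5).
  E is 6 units north of F: delta (east=+0, north=+6); E at (east=5, north=1).
  D is 8 units west of E: delta (east=-8, north=+0); D at (east=-3, north=1).
  C is 8 units west of D: delta (east=-8, north=+0); C at (east=-11, north=1).
  B is 1 unit north of C: delta (east=+0, north=+1); B at (east=-11, north=2).
  A is 3 units southeast of B: delta (east=+3, north=-3); A at (east=-8, north=-1).
Therefore A relative to G: (east=-8, north=-1).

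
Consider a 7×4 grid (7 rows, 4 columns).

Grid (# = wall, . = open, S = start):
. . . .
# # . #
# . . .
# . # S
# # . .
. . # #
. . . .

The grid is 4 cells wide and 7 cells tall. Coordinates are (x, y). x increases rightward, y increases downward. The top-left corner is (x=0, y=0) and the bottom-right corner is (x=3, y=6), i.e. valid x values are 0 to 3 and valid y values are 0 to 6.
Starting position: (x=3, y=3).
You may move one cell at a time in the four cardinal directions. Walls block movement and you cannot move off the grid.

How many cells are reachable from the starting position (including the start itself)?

BFS flood-fill from (x=3, y=3):
  Distance 0: (x=3, y=3)
  Distance 1: (x=3, y=2), (x=3, y=4)
  Distance 2: (x=2, y=2), (x=2, y=4)
  Distance 3: (x=2, y=1), (x=1, y=2)
  Distance 4: (x=2, y=0), (x=1, y=3)
  Distance 5: (x=1, y=0), (x=3, y=0)
  Distance 6: (x=0, y=0)
Total reachable: 12 (grid has 18 open cells total)

Answer: Reachable cells: 12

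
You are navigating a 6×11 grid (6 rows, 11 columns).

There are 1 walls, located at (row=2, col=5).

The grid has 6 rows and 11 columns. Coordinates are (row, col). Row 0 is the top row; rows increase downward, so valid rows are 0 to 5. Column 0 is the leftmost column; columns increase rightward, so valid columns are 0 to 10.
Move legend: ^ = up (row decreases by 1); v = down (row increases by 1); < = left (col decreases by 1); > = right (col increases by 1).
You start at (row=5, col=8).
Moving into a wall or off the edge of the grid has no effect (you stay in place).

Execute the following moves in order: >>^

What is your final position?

Start: (row=5, col=8)
  > (right): (row=5, col=8) -> (row=5, col=9)
  > (right): (row=5, col=9) -> (row=5, col=10)
  ^ (up): (row=5, col=10) -> (row=4, col=10)
Final: (row=4, col=10)

Answer: Final position: (row=4, col=10)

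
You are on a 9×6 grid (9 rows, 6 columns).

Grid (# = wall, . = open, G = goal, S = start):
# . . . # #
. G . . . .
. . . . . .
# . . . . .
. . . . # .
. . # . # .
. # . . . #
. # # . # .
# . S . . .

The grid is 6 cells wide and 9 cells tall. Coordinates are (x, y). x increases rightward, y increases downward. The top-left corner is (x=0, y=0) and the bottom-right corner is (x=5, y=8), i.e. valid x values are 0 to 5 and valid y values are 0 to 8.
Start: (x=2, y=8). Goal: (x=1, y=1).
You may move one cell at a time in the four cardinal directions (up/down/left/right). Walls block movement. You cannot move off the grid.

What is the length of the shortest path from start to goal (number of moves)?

BFS from (x=2, y=8) until reaching (x=1, y=1):
  Distance 0: (x=2, y=8)
  Distance 1: (x=1, y=8), (x=3, y=8)
  Distance 2: (x=3, y=7), (x=4, y=8)
  Distance 3: (x=3, y=6), (x=5, y=8)
  Distance 4: (x=3, y=5), (x=2, y=6), (x=4, y=6), (x=5, y=7)
  Distance 5: (x=3, y=4)
  Distance 6: (x=3, y=3), (x=2, y=4)
  Distance 7: (x=3, y=2), (x=2, y=3), (x=4, y=3), (x=1, y=4)
  Distance 8: (x=3, y=1), (x=2, y=2), (x=4, y=2), (x=1, y=3), (x=5, y=3), (x=0, y=4), (x=1, y=5)
  Distance 9: (x=3, y=0), (x=2, y=1), (x=4, y=1), (x=1, y=2), (x=5, y=2), (x=5, y=4), (x=0, y=5)
  Distance 10: (x=2, y=0), (x=1, y=1), (x=5, y=1), (x=0, y=2), (x=5, y=5), (x=0, y=6)  <- goal reached here
One shortest path (10 moves): (x=2, y=8) -> (x=3, y=8) -> (x=3, y=7) -> (x=3, y=6) -> (x=3, y=5) -> (x=3, y=4) -> (x=2, y=4) -> (x=1, y=4) -> (x=1, y=3) -> (x=1, y=2) -> (x=1, y=1)

Answer: Shortest path length: 10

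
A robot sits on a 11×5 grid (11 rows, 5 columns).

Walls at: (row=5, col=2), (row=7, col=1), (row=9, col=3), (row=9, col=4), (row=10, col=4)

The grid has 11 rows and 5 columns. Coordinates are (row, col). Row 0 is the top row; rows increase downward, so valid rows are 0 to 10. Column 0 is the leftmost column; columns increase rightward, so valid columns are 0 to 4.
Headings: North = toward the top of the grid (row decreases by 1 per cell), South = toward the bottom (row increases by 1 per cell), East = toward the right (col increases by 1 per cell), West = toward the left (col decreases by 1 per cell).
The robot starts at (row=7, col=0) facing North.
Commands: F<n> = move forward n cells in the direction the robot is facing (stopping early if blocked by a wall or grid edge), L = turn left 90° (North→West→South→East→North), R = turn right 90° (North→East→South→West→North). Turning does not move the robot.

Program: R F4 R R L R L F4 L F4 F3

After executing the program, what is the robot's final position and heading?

Answer: Final position: (row=10, col=3), facing East

Derivation:
Start: (row=7, col=0), facing North
  R: turn right, now facing East
  F4: move forward 0/4 (blocked), now at (row=7, col=0)
  R: turn right, now facing South
  R: turn right, now facing West
  L: turn left, now facing South
  R: turn right, now facing West
  L: turn left, now facing South
  F4: move forward 3/4 (blocked), now at (row=10, col=0)
  L: turn left, now facing East
  F4: move forward 3/4 (blocked), now at (row=10, col=3)
  F3: move forward 0/3 (blocked), now at (row=10, col=3)
Final: (row=10, col=3), facing East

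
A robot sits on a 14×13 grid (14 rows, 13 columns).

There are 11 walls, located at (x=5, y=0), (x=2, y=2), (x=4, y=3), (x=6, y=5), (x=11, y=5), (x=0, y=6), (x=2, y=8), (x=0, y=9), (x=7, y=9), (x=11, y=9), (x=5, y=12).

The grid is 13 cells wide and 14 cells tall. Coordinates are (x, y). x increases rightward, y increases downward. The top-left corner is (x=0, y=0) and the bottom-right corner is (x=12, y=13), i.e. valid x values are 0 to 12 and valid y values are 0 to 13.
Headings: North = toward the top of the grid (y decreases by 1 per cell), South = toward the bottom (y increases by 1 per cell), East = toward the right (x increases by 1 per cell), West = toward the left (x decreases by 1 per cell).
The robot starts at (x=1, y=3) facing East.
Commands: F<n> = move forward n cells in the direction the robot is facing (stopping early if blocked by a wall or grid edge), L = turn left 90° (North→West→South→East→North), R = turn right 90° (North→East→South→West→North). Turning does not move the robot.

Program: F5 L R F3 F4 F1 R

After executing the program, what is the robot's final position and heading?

Answer: Final position: (x=3, y=3), facing South

Derivation:
Start: (x=1, y=3), facing East
  F5: move forward 2/5 (blocked), now at (x=3, y=3)
  L: turn left, now facing North
  R: turn right, now facing East
  F3: move forward 0/3 (blocked), now at (x=3, y=3)
  F4: move forward 0/4 (blocked), now at (x=3, y=3)
  F1: move forward 0/1 (blocked), now at (x=3, y=3)
  R: turn right, now facing South
Final: (x=3, y=3), facing South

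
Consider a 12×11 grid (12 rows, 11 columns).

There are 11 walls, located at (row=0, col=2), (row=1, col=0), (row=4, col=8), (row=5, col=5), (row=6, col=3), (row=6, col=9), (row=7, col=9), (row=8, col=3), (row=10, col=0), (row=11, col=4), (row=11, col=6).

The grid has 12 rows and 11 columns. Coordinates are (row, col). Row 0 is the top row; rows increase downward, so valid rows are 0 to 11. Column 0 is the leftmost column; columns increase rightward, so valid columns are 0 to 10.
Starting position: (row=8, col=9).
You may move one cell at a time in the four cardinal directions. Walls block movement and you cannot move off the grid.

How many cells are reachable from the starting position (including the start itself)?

Answer: Reachable cells: 121

Derivation:
BFS flood-fill from (row=8, col=9):
  Distance 0: (row=8, col=9)
  Distance 1: (row=8, col=8), (row=8, col=10), (row=9, col=9)
  Distance 2: (row=7, col=8), (row=7, col=10), (row=8, col=7), (row=9, col=8), (row=9, col=10), (row=10, col=9)
  Distance 3: (row=6, col=8), (row=6, col=10), (row=7, col=7), (row=8, col=6), (row=9, col=7), (row=10, col=8), (row=10, col=10), (row=11, col=9)
  Distance 4: (row=5, col=8), (row=5, col=10), (row=6, col=7), (row=7, col=6), (row=8, col=5), (row=9, col=6), (row=10, col=7), (row=11, col=8), (row=11, col=10)
  Distance 5: (row=4, col=10), (row=5, col=7), (row=5, col=9), (row=6, col=6), (row=7, col=5), (row=8, col=4), (row=9, col=5), (row=10, col=6), (row=11, col=7)
  Distance 6: (row=3, col=10), (row=4, col=7), (row=4, col=9), (row=5, col=6), (row=6, col=5), (row=7, col=4), (row=9, col=4), (row=10, col=5)
  Distance 7: (row=2, col=10), (row=3, col=7), (row=3, col=9), (row=4, col=6), (row=6, col=4), (row=7, col=3), (row=9, col=3), (row=10, col=4), (row=11, col=5)
  Distance 8: (row=1, col=10), (row=2, col=7), (row=2, col=9), (row=3, col=6), (row=3, col=8), (row=4, col=5), (row=5, col=4), (row=7, col=2), (row=9, col=2), (row=10, col=3)
  Distance 9: (row=0, col=10), (row=1, col=7), (row=1, col=9), (row=2, col=6), (row=2, col=8), (row=3, col=5), (row=4, col=4), (row=5, col=3), (row=6, col=2), (row=7, col=1), (row=8, col=2), (row=9, col=1), (row=10, col=2), (row=11, col=3)
  Distance 10: (row=0, col=7), (row=0, col=9), (row=1, col=6), (row=1, col=8), (row=2, col=5), (row=3, col=4), (row=4, col=3), (row=5, col=2), (row=6, col=1), (row=7, col=0), (row=8, col=1), (row=9, col=0), (row=10, col=1), (row=11, col=2)
  Distance 11: (row=0, col=6), (row=0, col=8), (row=1, col=5), (row=2, col=4), (row=3, col=3), (row=4, col=2), (row=5, col=1), (row=6, col=0), (row=8, col=0), (row=11, col=1)
  Distance 12: (row=0, col=5), (row=1, col=4), (row=2, col=3), (row=3, col=2), (row=4, col=1), (row=5, col=0), (row=11, col=0)
  Distance 13: (row=0, col=4), (row=1, col=3), (row=2, col=2), (row=3, col=1), (row=4, col=0)
  Distance 14: (row=0, col=3), (row=1, col=2), (row=2, col=1), (row=3, col=0)
  Distance 15: (row=1, col=1), (row=2, col=0)
  Distance 16: (row=0, col=1)
  Distance 17: (row=0, col=0)
Total reachable: 121 (grid has 121 open cells total)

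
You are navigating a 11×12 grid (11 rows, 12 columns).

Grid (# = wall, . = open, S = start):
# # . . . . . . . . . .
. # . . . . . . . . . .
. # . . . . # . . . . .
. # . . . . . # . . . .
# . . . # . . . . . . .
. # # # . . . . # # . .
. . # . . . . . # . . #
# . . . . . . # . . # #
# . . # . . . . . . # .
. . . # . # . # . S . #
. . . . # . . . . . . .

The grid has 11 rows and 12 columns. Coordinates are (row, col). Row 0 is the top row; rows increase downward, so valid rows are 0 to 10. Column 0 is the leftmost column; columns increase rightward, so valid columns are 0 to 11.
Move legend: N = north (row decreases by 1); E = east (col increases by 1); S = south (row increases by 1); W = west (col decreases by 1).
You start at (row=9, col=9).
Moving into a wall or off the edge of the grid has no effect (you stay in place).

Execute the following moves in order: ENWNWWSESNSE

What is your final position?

Answer: Final position: (row=9, col=9)

Derivation:
Start: (row=9, col=9)
  E (east): (row=9, col=9) -> (row=9, col=10)
  N (north): blocked, stay at (row=9, col=10)
  W (west): (row=9, col=10) -> (row=9, col=9)
  N (north): (row=9, col=9) -> (row=8, col=9)
  W (west): (row=8, col=9) -> (row=8, col=8)
  W (west): (row=8, col=8) -> (row=8, col=7)
  S (south): blocked, stay at (row=8, col=7)
  E (east): (row=8, col=7) -> (row=8, col=8)
  S (south): (row=8, col=8) -> (row=9, col=8)
  N (north): (row=9, col=8) -> (row=8, col=8)
  S (south): (row=8, col=8) -> (row=9, col=8)
  E (east): (row=9, col=8) -> (row=9, col=9)
Final: (row=9, col=9)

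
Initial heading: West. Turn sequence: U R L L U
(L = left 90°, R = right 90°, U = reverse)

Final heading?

Start: West
  U (U-turn (180°)) -> East
  R (right (90° clockwise)) -> South
  L (left (90° counter-clockwise)) -> East
  L (left (90° counter-clockwise)) -> North
  U (U-turn (180°)) -> South
Final: South

Answer: Final heading: South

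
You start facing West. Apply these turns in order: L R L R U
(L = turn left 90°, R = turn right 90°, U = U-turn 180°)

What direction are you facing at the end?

Answer: Final heading: East

Derivation:
Start: West
  L (left (90° counter-clockwise)) -> South
  R (right (90° clockwise)) -> West
  L (left (90° counter-clockwise)) -> South
  R (right (90° clockwise)) -> West
  U (U-turn (180°)) -> East
Final: East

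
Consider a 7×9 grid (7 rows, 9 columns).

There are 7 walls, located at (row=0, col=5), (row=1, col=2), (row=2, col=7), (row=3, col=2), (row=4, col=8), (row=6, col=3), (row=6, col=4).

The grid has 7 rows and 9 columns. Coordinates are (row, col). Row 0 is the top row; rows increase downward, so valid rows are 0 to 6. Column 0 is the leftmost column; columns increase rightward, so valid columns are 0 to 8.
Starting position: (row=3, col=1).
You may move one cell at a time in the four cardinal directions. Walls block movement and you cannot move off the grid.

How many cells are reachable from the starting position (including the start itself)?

BFS flood-fill from (row=3, col=1):
  Distance 0: (row=3, col=1)
  Distance 1: (row=2, col=1), (row=3, col=0), (row=4, col=1)
  Distance 2: (row=1, col=1), (row=2, col=0), (row=2, col=2), (row=4, col=0), (row=4, col=2), (row=5, col=1)
  Distance 3: (row=0, col=1), (row=1, col=0), (row=2, col=3), (row=4, col=3), (row=5, col=0), (row=5, col=2), (row=6, col=1)
  Distance 4: (row=0, col=0), (row=0, col=2), (row=1, col=3), (row=2, col=4), (row=3, col=3), (row=4, col=4), (row=5, col=3), (row=6, col=0), (row=6, col=2)
  Distance 5: (row=0, col=3), (row=1, col=4), (row=2, col=5), (row=3, col=4), (row=4, col=5), (row=5, col=4)
  Distance 6: (row=0, col=4), (row=1, col=5), (row=2, col=6), (row=3, col=5), (row=4, col=6), (row=5, col=5)
  Distance 7: (row=1, col=6), (row=3, col=6), (row=4, col=7), (row=5, col=6), (row=6, col=5)
  Distance 8: (row=0, col=6), (row=1, col=7), (row=3, col=7), (row=5, col=7), (row=6, col=6)
  Distance 9: (row=0, col=7), (row=1, col=8), (row=3, col=8), (row=5, col=8), (row=6, col=7)
  Distance 10: (row=0, col=8), (row=2, col=8), (row=6, col=8)
Total reachable: 56 (grid has 56 open cells total)

Answer: Reachable cells: 56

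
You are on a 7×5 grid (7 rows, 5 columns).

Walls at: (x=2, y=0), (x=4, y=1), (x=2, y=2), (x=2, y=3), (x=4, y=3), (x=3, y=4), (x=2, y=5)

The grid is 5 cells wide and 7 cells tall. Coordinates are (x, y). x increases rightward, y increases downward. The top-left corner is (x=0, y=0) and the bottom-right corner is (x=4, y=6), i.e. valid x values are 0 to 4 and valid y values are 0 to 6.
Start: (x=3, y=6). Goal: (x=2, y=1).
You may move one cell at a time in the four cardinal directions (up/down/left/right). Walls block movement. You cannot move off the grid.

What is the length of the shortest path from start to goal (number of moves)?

BFS from (x=3, y=6) until reaching (x=2, y=1):
  Distance 0: (x=3, y=6)
  Distance 1: (x=3, y=5), (x=2, y=6), (x=4, y=6)
  Distance 2: (x=4, y=5), (x=1, y=6)
  Distance 3: (x=4, y=4), (x=1, y=5), (x=0, y=6)
  Distance 4: (x=1, y=4), (x=0, y=5)
  Distance 5: (x=1, y=3), (x=0, y=4), (x=2, y=4)
  Distance 6: (x=1, y=2), (x=0, y=3)
  Distance 7: (x=1, y=1), (x=0, y=2)
  Distance 8: (x=1, y=0), (x=0, y=1), (x=2, y=1)  <- goal reached here
One shortest path (8 moves): (x=3, y=6) -> (x=2, y=6) -> (x=1, y=6) -> (x=1, y=5) -> (x=1, y=4) -> (x=1, y=3) -> (x=1, y=2) -> (x=1, y=1) -> (x=2, y=1)

Answer: Shortest path length: 8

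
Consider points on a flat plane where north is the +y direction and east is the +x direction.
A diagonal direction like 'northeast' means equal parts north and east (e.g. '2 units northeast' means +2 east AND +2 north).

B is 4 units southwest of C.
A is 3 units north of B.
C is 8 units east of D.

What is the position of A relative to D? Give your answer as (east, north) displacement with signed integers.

Answer: A is at (east=4, north=-1) relative to D.

Derivation:
Place D at the origin (east=0, north=0).
  C is 8 units east of D: delta (east=+8, north=+0); C at (east=8, north=0).
  B is 4 units southwest of C: delta (east=-4, north=-4); B at (east=4, north=-4).
  A is 3 units north of B: delta (east=+0, north=+3); A at (east=4, north=-1).
Therefore A relative to D: (east=4, north=-1).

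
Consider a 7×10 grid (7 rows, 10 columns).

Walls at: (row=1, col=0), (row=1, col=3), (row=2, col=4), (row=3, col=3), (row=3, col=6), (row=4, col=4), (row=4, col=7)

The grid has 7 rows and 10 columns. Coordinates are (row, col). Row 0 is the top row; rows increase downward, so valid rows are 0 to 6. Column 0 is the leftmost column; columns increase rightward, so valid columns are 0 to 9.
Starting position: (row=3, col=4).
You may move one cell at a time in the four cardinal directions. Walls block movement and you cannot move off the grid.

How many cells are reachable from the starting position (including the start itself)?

BFS flood-fill from (row=3, col=4):
  Distance 0: (row=3, col=4)
  Distance 1: (row=3, col=5)
  Distance 2: (row=2, col=5), (row=4, col=5)
  Distance 3: (row=1, col=5), (row=2, col=6), (row=4, col=6), (row=5, col=5)
  Distance 4: (row=0, col=5), (row=1, col=4), (row=1, col=6), (row=2, col=7), (row=5, col=4), (row=5, col=6), (row=6, col=5)
  Distance 5: (row=0, col=4), (row=0, col=6), (row=1, col=7), (row=2, col=8), (row=3, col=7), (row=5, col=3), (row=5, col=7), (row=6, col=4), (row=6, col=6)
  Distance 6: (row=0, col=3), (row=0, col=7), (row=1, col=8), (row=2, col=9), (row=3, col=8), (row=4, col=3), (row=5, col=2), (row=5, col=8), (row=6, col=3), (row=6, col=7)
  Distance 7: (row=0, col=2), (row=0, col=8), (row=1, col=9), (row=3, col=9), (row=4, col=2), (row=4, col=8), (row=5, col=1), (row=5, col=9), (row=6, col=2), (row=6, col=8)
  Distance 8: (row=0, col=1), (row=0, col=9), (row=1, col=2), (row=3, col=2), (row=4, col=1), (row=4, col=9), (row=5, col=0), (row=6, col=1), (row=6, col=9)
  Distance 9: (row=0, col=0), (row=1, col=1), (row=2, col=2), (row=3, col=1), (row=4, col=0), (row=6, col=0)
  Distance 10: (row=2, col=1), (row=2, col=3), (row=3, col=0)
  Distance 11: (row=2, col=0)
Total reachable: 63 (grid has 63 open cells total)

Answer: Reachable cells: 63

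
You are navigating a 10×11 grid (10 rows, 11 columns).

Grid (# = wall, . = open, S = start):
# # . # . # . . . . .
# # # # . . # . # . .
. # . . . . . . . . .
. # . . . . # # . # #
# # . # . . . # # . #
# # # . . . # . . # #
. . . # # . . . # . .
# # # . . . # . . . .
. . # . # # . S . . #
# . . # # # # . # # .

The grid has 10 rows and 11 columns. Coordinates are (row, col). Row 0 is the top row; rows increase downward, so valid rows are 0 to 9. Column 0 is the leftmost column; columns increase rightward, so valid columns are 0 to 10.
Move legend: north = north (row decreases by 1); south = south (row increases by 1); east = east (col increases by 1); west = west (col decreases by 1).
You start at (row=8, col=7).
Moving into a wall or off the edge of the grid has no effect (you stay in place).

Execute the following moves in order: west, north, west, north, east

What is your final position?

Answer: Final position: (row=8, col=7)

Derivation:
Start: (row=8, col=7)
  west (west): (row=8, col=7) -> (row=8, col=6)
  north (north): blocked, stay at (row=8, col=6)
  west (west): blocked, stay at (row=8, col=6)
  north (north): blocked, stay at (row=8, col=6)
  east (east): (row=8, col=6) -> (row=8, col=7)
Final: (row=8, col=7)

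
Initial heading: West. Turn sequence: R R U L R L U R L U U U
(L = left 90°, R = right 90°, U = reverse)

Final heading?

Answer: Final heading: South

Derivation:
Start: West
  R (right (90° clockwise)) -> North
  R (right (90° clockwise)) -> East
  U (U-turn (180°)) -> West
  L (left (90° counter-clockwise)) -> South
  R (right (90° clockwise)) -> West
  L (left (90° counter-clockwise)) -> South
  U (U-turn (180°)) -> North
  R (right (90° clockwise)) -> East
  L (left (90° counter-clockwise)) -> North
  U (U-turn (180°)) -> South
  U (U-turn (180°)) -> North
  U (U-turn (180°)) -> South
Final: South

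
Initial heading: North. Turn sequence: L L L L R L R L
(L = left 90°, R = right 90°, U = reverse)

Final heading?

Start: North
  L (left (90° counter-clockwise)) -> West
  L (left (90° counter-clockwise)) -> South
  L (left (90° counter-clockwise)) -> East
  L (left (90° counter-clockwise)) -> North
  R (right (90° clockwise)) -> East
  L (left (90° counter-clockwise)) -> North
  R (right (90° clockwise)) -> East
  L (left (90° counter-clockwise)) -> North
Final: North

Answer: Final heading: North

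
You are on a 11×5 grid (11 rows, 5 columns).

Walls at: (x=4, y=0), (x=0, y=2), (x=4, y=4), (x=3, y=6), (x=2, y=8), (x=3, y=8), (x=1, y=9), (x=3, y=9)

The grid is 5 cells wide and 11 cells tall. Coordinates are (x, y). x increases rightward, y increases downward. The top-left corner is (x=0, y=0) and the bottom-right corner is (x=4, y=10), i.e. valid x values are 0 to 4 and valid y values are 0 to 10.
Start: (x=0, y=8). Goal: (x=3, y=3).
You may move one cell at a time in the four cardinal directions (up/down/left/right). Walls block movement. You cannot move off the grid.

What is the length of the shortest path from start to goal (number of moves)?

BFS from (x=0, y=8) until reaching (x=3, y=3):
  Distance 0: (x=0, y=8)
  Distance 1: (x=0, y=7), (x=1, y=8), (x=0, y=9)
  Distance 2: (x=0, y=6), (x=1, y=7), (x=0, y=10)
  Distance 3: (x=0, y=5), (x=1, y=6), (x=2, y=7), (x=1, y=10)
  Distance 4: (x=0, y=4), (x=1, y=5), (x=2, y=6), (x=3, y=7), (x=2, y=10)
  Distance 5: (x=0, y=3), (x=1, y=4), (x=2, y=5), (x=4, y=7), (x=2, y=9), (x=3, y=10)
  Distance 6: (x=1, y=3), (x=2, y=4), (x=3, y=5), (x=4, y=6), (x=4, y=8), (x=4, y=10)
  Distance 7: (x=1, y=2), (x=2, y=3), (x=3, y=4), (x=4, y=5), (x=4, y=9)
  Distance 8: (x=1, y=1), (x=2, y=2), (x=3, y=3)  <- goal reached here
One shortest path (8 moves): (x=0, y=8) -> (x=1, y=8) -> (x=1, y=7) -> (x=2, y=7) -> (x=2, y=6) -> (x=2, y=5) -> (x=3, y=5) -> (x=3, y=4) -> (x=3, y=3)

Answer: Shortest path length: 8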